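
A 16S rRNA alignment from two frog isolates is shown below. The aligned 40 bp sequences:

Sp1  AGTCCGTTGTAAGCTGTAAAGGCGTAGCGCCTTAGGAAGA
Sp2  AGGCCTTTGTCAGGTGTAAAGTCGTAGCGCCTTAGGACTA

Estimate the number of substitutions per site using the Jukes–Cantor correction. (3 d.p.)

The sequences differ at 7 of 40 sites (3, 6, 11, 14, 22, 38, 39), so p = 7/40 = 0.175.
d = −(3/4) ln(1 − 4p/3) = −0.75 ln(1 − 0.233333) = −0.75 ln(0.766667)
  = −0.75 × (-0.265703) = 0.199277 substitutions/site.

0.199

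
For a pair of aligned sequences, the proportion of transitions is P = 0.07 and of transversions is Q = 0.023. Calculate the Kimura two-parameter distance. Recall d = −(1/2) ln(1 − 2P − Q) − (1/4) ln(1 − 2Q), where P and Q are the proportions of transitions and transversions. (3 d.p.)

0.101

Under the Kimura two-parameter model, d = −½ ln(1 − 2P − Q) − ¼ ln(1 − 2Q).
1 − 2P − Q = 0.837, giving −½ ln(0.837) = 0.088966.
1 − 2Q = 0.954, giving −¼ ln(0.954) = 0.011773.
d = 0.088966 + 0.011773 = 0.100739.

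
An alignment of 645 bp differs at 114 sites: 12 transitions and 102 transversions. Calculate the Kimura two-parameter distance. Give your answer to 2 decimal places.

P = 12/645 ≈ 0.018605 and Q = 102/645 ≈ 0.15814.
Under the Kimura two-parameter model, d = −½ ln(1 − 2P − Q) − ¼ ln(1 − 2Q).
1 − 2P − Q = 0.80465, giving −½ ln(0.80465) = 0.108674.
1 − 2Q = 0.68372, giving −¼ ln(0.68372) = 0.095052.
d = 0.108674 + 0.095052 = 0.203726.

0.20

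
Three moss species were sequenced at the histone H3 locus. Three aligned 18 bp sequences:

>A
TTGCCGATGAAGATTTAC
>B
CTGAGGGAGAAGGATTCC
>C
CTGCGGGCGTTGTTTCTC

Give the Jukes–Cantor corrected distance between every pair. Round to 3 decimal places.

A–B: 8/18 sites differ → p ≈ 0.444444, d = −0.75 ln(1 − 0.592592) = 0.673455 ≈ 0.673.
A–C: 9/18 sites differ → p = 0.5, d = −0.75 ln(1 − 0.666667) = 0.823960 ≈ 0.824.
B–C: 8/18 sites differ → p ≈ 0.444444, d = −0.75 ln(1 − 0.592592) = 0.673455 ≈ 0.673.

d(A,B) = 0.673, d(A,C) = 0.824, d(B,C) = 0.673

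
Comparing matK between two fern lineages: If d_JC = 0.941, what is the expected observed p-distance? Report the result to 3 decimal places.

p = (3/4)(1 − e^(−4d/3)) = 0.75 × (1 − e^(-1.254667)) = 0.75 × (1 − 0.285171) = 0.536122.

0.536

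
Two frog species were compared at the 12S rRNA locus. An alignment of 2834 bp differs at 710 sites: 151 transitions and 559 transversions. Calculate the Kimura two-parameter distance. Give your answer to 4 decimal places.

P = 151/2834 ≈ 0.053282 and Q = 559/2834 ≈ 0.197248.
Under the Kimura two-parameter model, d = −½ ln(1 − 2P − Q) − ¼ ln(1 − 2Q).
1 − 2P − Q = 0.696188, giving −½ ln(0.696188) = 0.181068.
1 − 2Q = 0.605504, giving −¼ ln(0.605504) = 0.125424.
d = 0.181068 + 0.125424 = 0.306492.

0.3065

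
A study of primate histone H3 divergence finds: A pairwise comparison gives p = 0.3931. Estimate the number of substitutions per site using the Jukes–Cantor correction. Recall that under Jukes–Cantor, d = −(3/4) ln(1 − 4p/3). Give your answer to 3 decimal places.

0.557

d = −(3/4) ln(1 − 4p/3) = −0.75 ln(1 − 0.524133) = −0.75 ln(0.475867)
  = −0.75 × (-0.742617) = 0.556963 substitutions/site.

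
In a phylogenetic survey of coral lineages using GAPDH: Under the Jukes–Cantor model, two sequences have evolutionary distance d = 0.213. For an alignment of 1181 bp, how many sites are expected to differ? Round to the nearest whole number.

219

Invert JC69: p = (3/4)(1 − e^(−4d/3)) = 0.75 × (1 − e^(-0.284)) = 0.75 × (1 − 0.752767) = 0.185425.
Expected differing sites = pL ≈ 0.185425 × 1181 = 218.986925 ≈ 219.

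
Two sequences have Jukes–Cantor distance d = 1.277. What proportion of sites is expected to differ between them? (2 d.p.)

p = (3/4)(1 − e^(−4d/3)) = 0.75 × (1 − e^(-1.702667)) = 0.75 × (1 − 0.182197) = 0.613352.

0.61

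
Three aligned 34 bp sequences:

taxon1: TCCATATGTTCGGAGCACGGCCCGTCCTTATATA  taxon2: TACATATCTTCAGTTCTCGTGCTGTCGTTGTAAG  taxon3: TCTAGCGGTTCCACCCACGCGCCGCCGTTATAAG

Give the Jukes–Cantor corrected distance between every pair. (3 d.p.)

taxon1–taxon2: 13/34 sites differ → p ≈ 0.382353, d = −0.75 ln(1 − 0.509804) = 0.534712 ≈ 0.535.
taxon1–taxon3: 14/34 sites differ → p ≈ 0.411765, d = −0.75 ln(1 − 0.54902) = 0.597249 ≈ 0.597.
taxon2–taxon3: 15/34 sites differ → p ≈ 0.441176, d = −0.75 ln(1 − 0.588235) = 0.665477 ≈ 0.665.

d(taxon1,taxon2) = 0.535, d(taxon1,taxon3) = 0.597, d(taxon2,taxon3) = 0.665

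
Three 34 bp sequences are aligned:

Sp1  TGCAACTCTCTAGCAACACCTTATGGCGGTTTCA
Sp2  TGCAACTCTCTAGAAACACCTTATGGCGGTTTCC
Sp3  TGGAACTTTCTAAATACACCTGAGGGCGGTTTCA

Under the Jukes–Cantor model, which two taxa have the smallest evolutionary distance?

Sp1–Sp2: 2/34 differ, p = 0.059, d = 0.061.
Sp1–Sp3: 7/34 differ, p = 0.206, d = 0.241.
Sp2–Sp3: 7/34 differ, p = 0.206, d = 0.241.
The smallest distance is between Sp1 and Sp2.

Sp1 and Sp2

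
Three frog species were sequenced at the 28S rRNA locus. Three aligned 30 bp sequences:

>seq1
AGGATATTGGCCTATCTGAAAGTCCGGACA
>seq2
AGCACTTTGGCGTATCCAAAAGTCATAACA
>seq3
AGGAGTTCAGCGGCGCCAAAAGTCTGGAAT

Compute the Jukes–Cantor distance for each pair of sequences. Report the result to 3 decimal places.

d(seq1,seq2) = 0.383, d(seq1,seq3) = 0.647, d(seq2,seq3) = 0.572

seq1–seq2: 9/30 sites differ → p = 0.3, d = −0.75 ln(1 − 0.4) = 0.383119 ≈ 0.383.
seq1–seq3: 13/30 sites differ → p ≈ 0.433333, d = −0.75 ln(1 − 0.577777) = 0.646666 ≈ 0.647.
seq2–seq3: 12/30 sites differ → p = 0.4, d = −0.75 ln(1 − 0.533333) = 0.571605 ≈ 0.572.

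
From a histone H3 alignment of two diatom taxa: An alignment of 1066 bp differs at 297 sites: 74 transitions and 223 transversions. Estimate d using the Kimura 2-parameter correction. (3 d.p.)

0.349

P = 74/1066 ≈ 0.069418 and Q = 223/1066 ≈ 0.209193.
Under the Kimura two-parameter model, d = −½ ln(1 − 2P − Q) − ¼ ln(1 − 2Q).
1 − 2P − Q = 0.651971, giving −½ ln(0.651971) = 0.213878.
1 − 2Q = 0.581614, giving −¼ ln(0.581614) = 0.135487.
d = 0.213878 + 0.135487 = 0.349365.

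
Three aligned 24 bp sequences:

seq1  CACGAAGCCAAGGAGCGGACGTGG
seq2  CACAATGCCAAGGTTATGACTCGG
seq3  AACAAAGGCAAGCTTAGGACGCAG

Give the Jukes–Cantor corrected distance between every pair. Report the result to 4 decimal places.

seq1–seq2: 8/24 sites differ → p ≈ 0.333333, d = −0.75 ln(1 − 0.444444) = 0.440839 ≈ 0.4408.
seq1–seq3: 9/24 sites differ → p = 0.375, d = −0.75 ln(1 − 0.5) = 0.519860 ≈ 0.5199.
seq2–seq3: 7/24 sites differ → p ≈ 0.291667, d = −0.75 ln(1 − 0.388889) = 0.369358 ≈ 0.3694.

d(seq1,seq2) = 0.4408, d(seq1,seq3) = 0.5199, d(seq2,seq3) = 0.3694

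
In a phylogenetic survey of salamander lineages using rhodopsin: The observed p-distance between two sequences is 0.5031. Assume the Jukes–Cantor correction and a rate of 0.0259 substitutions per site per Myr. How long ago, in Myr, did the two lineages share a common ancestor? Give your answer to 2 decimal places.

d = −(3/4) ln(1 − 4p/3) = −0.75 ln(1 − 0.6708) = −0.75 ln(0.3292)
  = −0.75 × (-1.111090) = 0.833318 substitutions/site.
Under a molecular clock d = 2μt, so t = d/(2μ) = 0.833318 / (2 × 0.0259) = 16.09 Myr.

16.09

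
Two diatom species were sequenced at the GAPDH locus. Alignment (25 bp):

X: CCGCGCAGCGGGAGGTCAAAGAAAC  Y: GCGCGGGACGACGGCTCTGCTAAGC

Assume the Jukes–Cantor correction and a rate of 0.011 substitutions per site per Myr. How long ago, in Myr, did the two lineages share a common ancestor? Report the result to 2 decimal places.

40.30

The sequences differ at 13 of 25 sites, so p = 13/25 = 0.52.
d = −(3/4) ln(1 − 4p/3) = −0.75 ln(1 − 0.693333) = −0.75 ln(0.306667)
  = −0.75 × (-1.181993) = 0.886495 substitutions/site.
Under a molecular clock d = 2μt, so t = d/(2μ) = 0.886495 / (2 × 0.011) = 40.30 Myr.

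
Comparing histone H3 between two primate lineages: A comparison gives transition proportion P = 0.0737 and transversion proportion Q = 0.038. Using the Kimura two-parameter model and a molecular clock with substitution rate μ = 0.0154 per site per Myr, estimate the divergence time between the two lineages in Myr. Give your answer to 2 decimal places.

Under the Kimura two-parameter model, d = −½ ln(1 − 2P − Q) − ¼ ln(1 − 2Q).
1 − 2P − Q = 0.8146, giving −½ ln(0.8146) = 0.102529.
1 − 2Q = 0.924, giving −¼ ln(0.924) = 0.019761.
d = 0.102529 + 0.019761 = 0.122290.
Under a molecular clock d = 2μt, so t = d/(2μ) = 0.122290 / (2 × 0.0154) = 3.97 Myr.

3.97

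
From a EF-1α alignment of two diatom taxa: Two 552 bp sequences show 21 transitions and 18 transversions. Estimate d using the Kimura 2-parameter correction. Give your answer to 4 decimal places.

0.0744

P = 21/552 ≈ 0.038043 and Q = 18/552 ≈ 0.032609.
Under the Kimura two-parameter model, d = −½ ln(1 − 2P − Q) − ¼ ln(1 − 2Q).
1 − 2P − Q = 0.891305, giving −½ ln(0.891305) = 0.057534.
1 − 2Q = 0.934782, giving −¼ ln(0.934782) = 0.016860.
d = 0.057534 + 0.016860 = 0.074394.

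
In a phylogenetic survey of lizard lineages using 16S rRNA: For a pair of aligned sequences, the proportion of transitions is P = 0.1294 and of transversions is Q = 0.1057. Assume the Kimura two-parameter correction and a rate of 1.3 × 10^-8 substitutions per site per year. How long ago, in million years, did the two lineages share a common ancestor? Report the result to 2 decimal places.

11.00

Under the Kimura two-parameter model, d = −½ ln(1 − 2P − Q) − ¼ ln(1 − 2Q).
1 − 2P − Q = 0.6355, giving −½ ln(0.6355) = 0.226672.
1 − 2Q = 0.7886, giving −¼ ln(0.7886) = 0.059374.
d = 0.226672 + 0.059374 = 0.286046.
Under a molecular clock d = 2μt, so t = d/(2μ) = 0.286046 / (2 × 1.3 × 10^-8) = 11.00 million years.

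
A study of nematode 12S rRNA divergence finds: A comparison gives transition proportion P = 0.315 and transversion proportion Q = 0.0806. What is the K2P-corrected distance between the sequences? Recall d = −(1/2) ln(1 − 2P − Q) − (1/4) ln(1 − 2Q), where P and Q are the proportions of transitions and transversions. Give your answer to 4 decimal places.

Under the Kimura two-parameter model, d = −½ ln(1 − 2P − Q) − ¼ ln(1 − 2Q).
1 − 2P − Q = 0.2894, giving −½ ln(0.2894) = 0.619973.
1 − 2Q = 0.8388, giving −¼ ln(0.8388) = 0.043946.
d = 0.619973 + 0.043946 = 0.663919.

0.6639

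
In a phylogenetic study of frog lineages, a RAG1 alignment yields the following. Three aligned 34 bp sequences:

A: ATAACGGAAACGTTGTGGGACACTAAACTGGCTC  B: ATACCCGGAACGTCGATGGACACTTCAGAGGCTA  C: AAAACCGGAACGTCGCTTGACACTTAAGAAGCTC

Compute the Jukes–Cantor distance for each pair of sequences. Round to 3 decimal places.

A–B: 11/34 sites differ → p ≈ 0.323529, d = −0.75 ln(1 − 0.431372) = 0.423397 ≈ 0.423.
A–C: 11/34 sites differ → p ≈ 0.323529, d = −0.75 ln(1 − 0.431372) = 0.423397 ≈ 0.423.
B–C: 7/34 sites differ → p ≈ 0.205882, d = −0.75 ln(1 − 0.274509) = 0.240680 ≈ 0.241.

d(A,B) = 0.423, d(A,C) = 0.423, d(B,C) = 0.241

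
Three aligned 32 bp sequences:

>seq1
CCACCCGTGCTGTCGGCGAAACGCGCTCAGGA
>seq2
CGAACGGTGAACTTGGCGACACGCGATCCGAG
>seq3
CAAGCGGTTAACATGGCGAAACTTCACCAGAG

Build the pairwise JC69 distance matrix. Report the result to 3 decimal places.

seq1–seq2: 12/32 sites differ → p = 0.375, d = −0.75 ln(1 − 0.5) = 0.519860 ≈ 0.520.
seq1–seq3: 16/32 sites differ → p = 0.5, d = −0.75 ln(1 − 0.666667) = 0.823960 ≈ 0.824.
seq2–seq3: 10/32 sites differ → p = 0.3125, d = −0.75 ln(1 − 0.416667) = 0.404248 ≈ 0.404.

d(seq1,seq2) = 0.520, d(seq1,seq3) = 0.824, d(seq2,seq3) = 0.404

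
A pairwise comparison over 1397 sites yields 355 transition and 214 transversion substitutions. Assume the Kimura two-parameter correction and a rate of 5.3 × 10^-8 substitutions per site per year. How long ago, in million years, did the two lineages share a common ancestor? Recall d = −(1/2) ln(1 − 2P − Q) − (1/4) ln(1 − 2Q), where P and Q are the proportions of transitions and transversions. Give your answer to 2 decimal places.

P = 355/1397 ≈ 0.254116 and Q = 214/1397 ≈ 0.153185.
Under the Kimura two-parameter model, d = −½ ln(1 − 2P − Q) − ¼ ln(1 − 2Q).
1 − 2P − Q = 0.338583, giving −½ ln(0.338583) = 0.541493.
1 − 2Q = 0.69363, giving −¼ ln(0.69363) = 0.091454.
d = 0.541493 + 0.091454 = 0.632947.
Under a molecular clock d = 2μt, so t = d/(2μ) = 0.632947 / (2 × 5.3 × 10^-8) = 5.97 million years.

5.97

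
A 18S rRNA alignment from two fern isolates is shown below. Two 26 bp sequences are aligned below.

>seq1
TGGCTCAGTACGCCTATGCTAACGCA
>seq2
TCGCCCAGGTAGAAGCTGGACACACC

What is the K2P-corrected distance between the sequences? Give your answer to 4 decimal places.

1.1190

Of 26 sites, 2 differences are transitions and 12 are transversions, so P = 2/26 ≈ 0.076923 and Q = 12/26 ≈ 0.461538.
Under the Kimura two-parameter model, d = −½ ln(1 − 2P − Q) − ¼ ln(1 − 2Q).
1 − 2P − Q = 0.384616, giving −½ ln(0.384616) = 0.477755.
1 − 2Q = 0.076924, giving −¼ ln(0.076924) = 0.641234.
d = 0.477755 + 0.641234 = 1.118989.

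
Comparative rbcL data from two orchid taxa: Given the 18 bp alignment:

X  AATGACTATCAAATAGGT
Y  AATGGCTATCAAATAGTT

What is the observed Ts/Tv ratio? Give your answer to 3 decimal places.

1.000

Transitions are A↔G and C↔T; transversions are all other mismatches.
Transitions: 1. Transversions: 1.
R = 1/1 = 1.000.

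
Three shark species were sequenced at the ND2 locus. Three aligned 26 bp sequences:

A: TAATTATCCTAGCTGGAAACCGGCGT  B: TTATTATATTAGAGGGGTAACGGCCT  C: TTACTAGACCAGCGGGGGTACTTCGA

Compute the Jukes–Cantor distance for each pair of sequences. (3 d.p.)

d(A,B) = 0.464, d(A,C) = 0.824, d(B,C) = 0.623

A–B: 9/26 sites differ → p ≈ 0.346154, d = −0.75 ln(1 − 0.461539) = 0.464280 ≈ 0.464.
A–C: 13/26 sites differ → p = 0.5, d = −0.75 ln(1 − 0.666667) = 0.823960 ≈ 0.824.
B–C: 11/26 sites differ → p ≈ 0.423077, d = −0.75 ln(1 − 0.564103) = 0.622762 ≈ 0.623.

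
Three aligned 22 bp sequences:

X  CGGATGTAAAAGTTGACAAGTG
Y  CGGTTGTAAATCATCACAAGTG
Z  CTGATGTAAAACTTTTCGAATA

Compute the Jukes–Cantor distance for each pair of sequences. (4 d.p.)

X–Y: 5/22 sites differ → p ≈ 0.227273, d = −0.75 ln(1 − 0.303031) = 0.270761 ≈ 0.2708.
X–Z: 7/22 sites differ → p ≈ 0.318182, d = −0.75 ln(1 − 0.424243) = 0.414052 ≈ 0.4141.
Y–Z: 9/22 sites differ → p ≈ 0.409091, d = −0.75 ln(1 − 0.545455) = 0.591344 ≈ 0.5913.

d(X,Y) = 0.2708, d(X,Z) = 0.4141, d(Y,Z) = 0.5913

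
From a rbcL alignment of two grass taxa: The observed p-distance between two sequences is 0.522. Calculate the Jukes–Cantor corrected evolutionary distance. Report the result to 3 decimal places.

d = −(3/4) ln(1 − 4p/3) = −0.75 ln(1 − 0.696) = −0.75 ln(0.304)
  = −0.75 × (-1.190728) = 0.893046 substitutions/site.

0.893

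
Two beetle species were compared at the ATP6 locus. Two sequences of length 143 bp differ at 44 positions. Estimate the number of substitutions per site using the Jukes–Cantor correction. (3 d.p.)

p = 44/143 ≈ 0.307692.
d = −(3/4) ln(1 − 4p/3) = −0.75 ln(1 − 0.410256) = −0.75 ln(0.589744)
  = −0.75 × (-0.528067) = 0.396050 substitutions/site.

0.396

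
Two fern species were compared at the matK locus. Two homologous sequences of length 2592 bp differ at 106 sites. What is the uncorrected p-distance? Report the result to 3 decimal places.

p = 106/2592 = 0.040895… ≈ 0.041 (to 3 d.p.).

0.041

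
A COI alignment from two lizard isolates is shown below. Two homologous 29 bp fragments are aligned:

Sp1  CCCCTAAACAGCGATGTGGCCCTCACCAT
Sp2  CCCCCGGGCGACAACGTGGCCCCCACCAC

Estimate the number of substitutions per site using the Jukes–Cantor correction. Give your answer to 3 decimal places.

The sequences differ at 10 of 29 sites (5, 6, 7, 8, 10, 11, 13, 15, 23, 29), so p = 10/29 ≈ 0.344828.
d = −(3/4) ln(1 − 4p/3) = −0.75 ln(1 − 0.459771) = −0.75 ln(0.540229)
  = −0.75 × (-0.615762) = 0.461822 substitutions/site.

0.462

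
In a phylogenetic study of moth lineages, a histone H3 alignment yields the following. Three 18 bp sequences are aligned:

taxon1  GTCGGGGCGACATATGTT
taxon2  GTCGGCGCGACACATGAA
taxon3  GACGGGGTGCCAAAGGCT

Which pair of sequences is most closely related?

taxon1 and taxon2

taxon1–taxon2: 4/18 differ, p = 0.222, d = 0.264.
taxon1–taxon3: 6/18 differ, p = 0.333, d = 0.441.
taxon2–taxon3: 8/18 differ, p = 0.444, d = 0.673.
The smallest distance is between taxon1 and taxon2.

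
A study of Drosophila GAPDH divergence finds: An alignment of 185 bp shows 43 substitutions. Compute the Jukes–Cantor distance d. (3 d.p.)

p = 43/185 ≈ 0.232432.
d = −(3/4) ln(1 − 4p/3) = −0.75 ln(1 − 0.309909) = −0.75 ln(0.690091)
  = −0.75 × (-0.370932) = 0.278199 substitutions/site.

0.278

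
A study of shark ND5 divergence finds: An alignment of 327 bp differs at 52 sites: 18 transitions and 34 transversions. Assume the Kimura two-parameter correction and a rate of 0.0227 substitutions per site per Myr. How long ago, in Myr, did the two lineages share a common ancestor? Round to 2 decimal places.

3.94

P = 18/327 ≈ 0.055046 and Q = 34/327 ≈ 0.103976.
Under the Kimura two-parameter model, d = −½ ln(1 − 2P − Q) − ¼ ln(1 − 2Q).
1 − 2P − Q = 0.785932, giving −½ ln(0.785932) = 0.120443.
1 − 2Q = 0.792048, giving −¼ ln(0.792048) = 0.058283.
d = 0.120443 + 0.058283 = 0.178726.
Under a molecular clock d = 2μt, so t = d/(2μ) = 0.178726 / (2 × 0.0227) = 3.94 Myr.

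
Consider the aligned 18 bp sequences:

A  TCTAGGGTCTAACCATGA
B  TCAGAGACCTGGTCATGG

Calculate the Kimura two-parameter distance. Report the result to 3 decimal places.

Of 18 sites, 8 differences are transitions and 1 are transversions, so P = 8/18 ≈ 0.444444 and Q = 1/18 ≈ 0.055556.
Under the Kimura two-parameter model, d = −½ ln(1 − 2P − Q) − ¼ ln(1 − 2Q).
1 − 2P − Q = 0.055556, giving −½ ln(0.055556) = 1.445182.
1 − 2Q = 0.888888, giving −¼ ln(0.888888) = 0.029446.
d = 1.445182 + 0.029446 = 1.474628.

1.475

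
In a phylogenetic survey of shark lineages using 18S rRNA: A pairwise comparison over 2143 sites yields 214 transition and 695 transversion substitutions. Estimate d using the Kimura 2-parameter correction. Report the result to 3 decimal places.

P = 214/2143 ≈ 0.09986 and Q = 695/2143 ≈ 0.324312.
Under the Kimura two-parameter model, d = −½ ln(1 − 2P − Q) − ¼ ln(1 − 2Q).
1 − 2P − Q = 0.475968, giving −½ ln(0.475968) = 0.371202.
1 − 2Q = 0.351376, giving −¼ ln(0.351376) = 0.261475.
d = 0.371202 + 0.261475 = 0.632677.

0.633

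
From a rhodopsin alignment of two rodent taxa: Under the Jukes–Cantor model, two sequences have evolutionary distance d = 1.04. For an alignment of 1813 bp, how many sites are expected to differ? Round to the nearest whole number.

1020

Invert JC69: p = (3/4)(1 − e^(−4d/3)) = 0.75 × (1 − e^(-1.386667)) = 0.75 × (1 − 0.249907) = 0.562570.
Expected differing sites = pL ≈ 0.562570 × 1813 = 1019.93941 ≈ 1020.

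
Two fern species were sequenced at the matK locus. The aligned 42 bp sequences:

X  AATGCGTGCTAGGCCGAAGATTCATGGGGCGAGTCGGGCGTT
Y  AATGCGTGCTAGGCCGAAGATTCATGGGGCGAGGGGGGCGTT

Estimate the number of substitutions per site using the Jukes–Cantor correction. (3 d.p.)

0.049

The sequences differ at 2 of 42 sites (34, 35), so p = 2/42 ≈ 0.047619.
d = −(3/4) ln(1 − 4p/3) = −0.75 ln(1 − 0.063492) = −0.75 ln(0.936508)
  = −0.75 × (-0.065597) = 0.049198 substitutions/site.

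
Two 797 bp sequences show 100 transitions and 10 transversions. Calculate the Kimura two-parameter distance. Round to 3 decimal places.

0.159

P = 100/797 ≈ 0.125471 and Q = 10/797 ≈ 0.012547.
Under the Kimura two-parameter model, d = −½ ln(1 − 2P − Q) − ¼ ln(1 − 2Q).
1 − 2P − Q = 0.736511, giving −½ ln(0.736511) = 0.152916.
1 − 2Q = 0.974906, giving −¼ ln(0.974906) = 0.006354.
d = 0.152916 + 0.006354 = 0.159270.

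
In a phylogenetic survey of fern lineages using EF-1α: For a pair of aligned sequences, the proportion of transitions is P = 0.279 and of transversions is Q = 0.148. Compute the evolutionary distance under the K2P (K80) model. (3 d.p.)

Under the Kimura two-parameter model, d = −½ ln(1 − 2P − Q) − ¼ ln(1 − 2Q).
1 − 2P − Q = 0.294, giving −½ ln(0.294) = 0.612088.
1 − 2Q = 0.704, giving −¼ ln(0.704) = 0.087744.
d = 0.612088 + 0.087744 = 0.699832.

0.700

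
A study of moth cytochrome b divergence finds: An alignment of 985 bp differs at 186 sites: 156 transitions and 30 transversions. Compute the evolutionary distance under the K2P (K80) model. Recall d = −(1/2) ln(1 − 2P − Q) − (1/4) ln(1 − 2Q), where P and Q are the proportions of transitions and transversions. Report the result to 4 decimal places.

0.2290

P = 156/985 ≈ 0.158376 and Q = 30/985 ≈ 0.030457.
Under the Kimura two-parameter model, d = −½ ln(1 − 2P − Q) − ¼ ln(1 − 2Q).
1 − 2P − Q = 0.652791, giving −½ ln(0.652791) = 0.213249.
1 − 2Q = 0.939086, giving −¼ ln(0.939086) = 0.015712.
d = 0.213249 + 0.015712 = 0.228961.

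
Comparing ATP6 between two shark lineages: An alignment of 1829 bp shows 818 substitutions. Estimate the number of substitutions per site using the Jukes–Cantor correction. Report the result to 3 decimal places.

p = 818/1829 ≈ 0.447239.
d = −(3/4) ln(1 − 4p/3) = −0.75 ln(1 − 0.596319) = −0.75 ln(0.403681)
  = −0.75 × (-0.907130) = 0.680348 substitutions/site.

0.680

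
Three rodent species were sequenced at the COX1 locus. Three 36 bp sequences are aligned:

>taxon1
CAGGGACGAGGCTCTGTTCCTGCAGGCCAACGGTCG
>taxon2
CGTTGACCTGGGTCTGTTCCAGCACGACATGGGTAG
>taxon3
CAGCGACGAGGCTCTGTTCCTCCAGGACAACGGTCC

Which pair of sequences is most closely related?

taxon1–taxon2: 12/36 differ, p = 0.333, d = 0.441.
taxon1–taxon3: 4/36 differ, p = 0.111, d = 0.120.
taxon2–taxon3: 13/36 differ, p = 0.361, d = 0.493.
The smallest distance is between taxon1 and taxon3.

taxon1 and taxon3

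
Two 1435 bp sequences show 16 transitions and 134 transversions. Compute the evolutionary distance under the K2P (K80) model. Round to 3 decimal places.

P = 16/1435 ≈ 0.01115 and Q = 134/1435 ≈ 0.09338.
Under the Kimura two-parameter model, d = −½ ln(1 − 2P − Q) − ¼ ln(1 − 2Q).
1 − 2P − Q = 0.88432, giving −½ ln(0.88432) = 0.061468.
1 − 2Q = 0.81324, giving −¼ ln(0.81324) = 0.051682.
d = 0.061468 + 0.051682 = 0.113150.

0.113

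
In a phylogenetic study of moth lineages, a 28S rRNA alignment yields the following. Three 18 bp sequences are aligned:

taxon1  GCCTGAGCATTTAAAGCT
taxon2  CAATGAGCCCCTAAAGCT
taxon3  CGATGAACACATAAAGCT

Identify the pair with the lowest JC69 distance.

taxon1–taxon2: 6/18 differ, p = 0.333, d = 0.441.
taxon1–taxon3: 6/18 differ, p = 0.333, d = 0.441.
taxon2–taxon3: 4/18 differ, p = 0.222, d = 0.264.
The smallest distance is between taxon2 and taxon3.

taxon2 and taxon3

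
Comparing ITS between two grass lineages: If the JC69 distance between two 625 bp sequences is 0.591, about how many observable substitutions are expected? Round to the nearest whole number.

256

Invert JC69: p = (3/4)(1 − e^(−4d/3)) = 0.75 × (1 − e^(-0.788)) = 0.75 × (1 − 0.454753) = 0.408935.
Expected differing sites = pL ≈ 0.408935 × 625 = 255.584375 ≈ 256.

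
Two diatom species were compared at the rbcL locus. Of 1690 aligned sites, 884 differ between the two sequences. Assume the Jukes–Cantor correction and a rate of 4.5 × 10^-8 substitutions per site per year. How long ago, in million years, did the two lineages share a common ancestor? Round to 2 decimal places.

p = 884/1690 ≈ 0.523077.
d = −(3/4) ln(1 − 4p/3) = −0.75 ln(1 − 0.697436) = −0.75 ln(0.302564)
  = −0.75 × (-1.195462) = 0.896597 substitutions/site.
Under a molecular clock d = 2μt, so t = d/(2μ) = 0.896597 / (2 × 4.5 × 10^-8) = 9.96 million years.

9.96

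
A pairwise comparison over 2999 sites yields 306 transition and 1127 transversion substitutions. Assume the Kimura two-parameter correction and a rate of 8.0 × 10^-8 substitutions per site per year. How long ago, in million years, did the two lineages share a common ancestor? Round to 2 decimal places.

4.89

P = 306/2999 ≈ 0.102034 and Q = 1127/2999 ≈ 0.375792.
Under the Kimura two-parameter model, d = −½ ln(1 − 2P − Q) − ¼ ln(1 − 2Q).
1 − 2P − Q = 0.42014, giving −½ ln(0.42014) = 0.433584.
1 − 2Q = 0.248416, giving −¼ ln(0.248416) = 0.348163.
d = 0.433584 + 0.348163 = 0.781747.
Under a molecular clock d = 2μt, so t = d/(2μ) = 0.781747 / (2 × 8.0 × 10^-8) = 4.89 million years.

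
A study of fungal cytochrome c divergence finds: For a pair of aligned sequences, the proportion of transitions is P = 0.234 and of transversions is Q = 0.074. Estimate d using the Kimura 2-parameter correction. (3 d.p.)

Under the Kimura two-parameter model, d = −½ ln(1 − 2P − Q) − ¼ ln(1 − 2Q).
1 − 2P − Q = 0.458, giving −½ ln(0.458) = 0.390443.
1 − 2Q = 0.852, giving −¼ ln(0.852) = 0.040042.
d = 0.390443 + 0.040042 = 0.430485.

0.430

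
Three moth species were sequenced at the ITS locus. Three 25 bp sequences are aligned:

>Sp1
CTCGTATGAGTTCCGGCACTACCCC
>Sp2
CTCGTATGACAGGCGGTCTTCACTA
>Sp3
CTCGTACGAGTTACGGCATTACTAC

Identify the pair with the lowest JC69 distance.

Sp1 and Sp3

Sp1–Sp2: 11/25 differ, p = 0.440, d = 0.663.
Sp1–Sp3: 5/25 differ, p = 0.200, d = 0.233.
Sp2–Sp3: 12/25 differ, p = 0.480, d = 0.766.
The smallest distance is between Sp1 and Sp3.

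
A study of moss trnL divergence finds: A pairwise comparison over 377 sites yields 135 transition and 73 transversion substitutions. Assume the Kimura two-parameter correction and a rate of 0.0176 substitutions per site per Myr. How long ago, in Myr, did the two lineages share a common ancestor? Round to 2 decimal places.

37.65

P = 135/377 ≈ 0.35809 and Q = 73/377 ≈ 0.193634.
Under the Kimura two-parameter model, d = −½ ln(1 − 2P − Q) − ¼ ln(1 − 2Q).
1 − 2P − Q = 0.090186, giving −½ ln(0.090186) = 1.202941.
1 − 2Q = 0.612732, giving −¼ ln(0.612732) = 0.122457.
d = 1.202941 + 0.122457 = 1.325398.
Under a molecular clock d = 2μt, so t = d/(2μ) = 1.325398 / (2 × 0.0176) = 37.65 Myr.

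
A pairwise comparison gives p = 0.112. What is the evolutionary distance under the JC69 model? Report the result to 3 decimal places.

0.121

d = −(3/4) ln(1 − 4p/3) = −0.75 ln(1 − 0.149333) = −0.75 ln(0.850667)
  = −0.75 × (-0.161735) = 0.121301 substitutions/site.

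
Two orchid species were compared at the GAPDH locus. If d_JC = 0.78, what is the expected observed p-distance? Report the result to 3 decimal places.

0.485

p = (3/4)(1 − e^(−4d/3)) = 0.75 × (1 − e^(-1.04)) = 0.75 × (1 − 0.353455) = 0.484909.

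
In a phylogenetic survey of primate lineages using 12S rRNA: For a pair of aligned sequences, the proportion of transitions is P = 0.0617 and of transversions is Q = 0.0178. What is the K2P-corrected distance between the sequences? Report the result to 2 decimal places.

Under the Kimura two-parameter model, d = −½ ln(1 − 2P − Q) − ¼ ln(1 − 2Q).
1 − 2P − Q = 0.8588, giving −½ ln(0.8588) = 0.076110.
1 − 2Q = 0.9644, giving −¼ ln(0.9644) = 0.009062.
d = 0.076110 + 0.009062 = 0.085172.

0.09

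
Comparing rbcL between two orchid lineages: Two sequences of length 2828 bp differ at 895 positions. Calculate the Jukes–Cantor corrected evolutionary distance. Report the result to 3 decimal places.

0.411

p = 895/2828 ≈ 0.316478.
d = −(3/4) ln(1 − 4p/3) = −0.75 ln(1 − 0.421971) = −0.75 ln(0.578029)
  = −0.75 × (-0.548131) = 0.411098 substitutions/site.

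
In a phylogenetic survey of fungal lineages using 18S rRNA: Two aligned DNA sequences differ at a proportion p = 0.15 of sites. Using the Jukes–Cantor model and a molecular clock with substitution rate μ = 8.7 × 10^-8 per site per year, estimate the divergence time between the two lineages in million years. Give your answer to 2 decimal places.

d = −(3/4) ln(1 − 4p/3) = −0.75 ln(1 − 0.2) = −0.75 ln(0.8)
  = −0.75 × (-0.223144) = 0.167358 substitutions/site.
Under a molecular clock d = 2μt, so t = d/(2μ) = 0.167358 / (2 × 8.7 × 10^-8) = 0.96 million years.

0.96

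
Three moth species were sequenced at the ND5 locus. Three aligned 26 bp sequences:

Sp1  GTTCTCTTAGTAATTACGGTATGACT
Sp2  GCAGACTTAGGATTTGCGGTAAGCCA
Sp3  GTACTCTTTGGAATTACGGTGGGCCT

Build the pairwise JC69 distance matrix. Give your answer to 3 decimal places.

Sp1–Sp2: 10/26 sites differ → p ≈ 0.384615, d = −0.75 ln(1 − 0.51282) = 0.539341 ≈ 0.539.
Sp1–Sp3: 6/26 sites differ → p ≈ 0.230769, d = −0.75 ln(1 − 0.307692) = 0.275793 ≈ 0.276.
Sp2–Sp3: 9/26 sites differ → p ≈ 0.346154, d = −0.75 ln(1 − 0.461539) = 0.464280 ≈ 0.464.

d(Sp1,Sp2) = 0.539, d(Sp1,Sp3) = 0.276, d(Sp2,Sp3) = 0.464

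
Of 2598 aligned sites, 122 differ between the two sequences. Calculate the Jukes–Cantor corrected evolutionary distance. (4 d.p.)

p = 122/2598 ≈ 0.046959.
d = −(3/4) ln(1 − 4p/3) = −0.75 ln(1 − 0.062612) = −0.75 ln(0.937388)
  = −0.75 × (-0.064658) = 0.048494 substitutions/site.

0.0485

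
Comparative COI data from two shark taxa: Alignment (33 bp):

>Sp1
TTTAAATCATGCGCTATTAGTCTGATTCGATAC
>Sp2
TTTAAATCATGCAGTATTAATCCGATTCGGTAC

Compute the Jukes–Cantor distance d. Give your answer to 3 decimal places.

0.169

The sequences differ at 5 of 33 sites (13, 14, 20, 23, 30), so p = 5/33 ≈ 0.151515.
d = −(3/4) ln(1 − 4p/3) = −0.75 ln(1 − 0.20202) = −0.75 ln(0.79798)
  = −0.75 × (-0.225672) = 0.169254 substitutions/site.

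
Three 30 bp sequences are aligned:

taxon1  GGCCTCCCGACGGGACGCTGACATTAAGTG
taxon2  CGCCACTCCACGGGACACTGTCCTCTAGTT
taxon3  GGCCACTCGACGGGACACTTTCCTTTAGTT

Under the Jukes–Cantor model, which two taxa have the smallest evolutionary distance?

taxon2 and taxon3

taxon1–taxon2: 10/30 differ, p = 0.333, d = 0.441.
taxon1–taxon3: 8/30 differ, p = 0.267, d = 0.330.
taxon2–taxon3: 4/30 differ, p = 0.133, d = 0.147.
The smallest distance is between taxon2 and taxon3.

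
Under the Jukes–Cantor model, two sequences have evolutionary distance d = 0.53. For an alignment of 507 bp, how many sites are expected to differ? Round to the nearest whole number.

Invert JC69: p = (3/4)(1 − e^(−4d/3)) = 0.75 × (1 − e^(-0.706667)) = 0.75 × (1 − 0.493286) = 0.380036.
Expected differing sites = pL ≈ 0.380036 × 507 = 192.678252 ≈ 193.

193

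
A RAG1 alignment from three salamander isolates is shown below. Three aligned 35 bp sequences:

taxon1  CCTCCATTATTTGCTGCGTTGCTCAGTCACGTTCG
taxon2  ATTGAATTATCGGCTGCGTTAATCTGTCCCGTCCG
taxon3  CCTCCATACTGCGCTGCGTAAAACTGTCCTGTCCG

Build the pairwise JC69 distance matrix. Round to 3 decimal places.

d(taxon1,taxon2) = 0.407, d(taxon1,taxon3) = 0.458, d(taxon2,taxon3) = 0.407

taxon1–taxon2: 11/35 sites differ → p ≈ 0.314286, d = −0.75 ln(1 − 0.419048) = 0.407315 ≈ 0.407.
taxon1–taxon3: 12/35 sites differ → p ≈ 0.342857, d = −0.75 ln(1 − 0.457143) = 0.458182 ≈ 0.458.
taxon2–taxon3: 11/35 sites differ → p ≈ 0.314286, d = −0.75 ln(1 − 0.419048) = 0.407315 ≈ 0.407.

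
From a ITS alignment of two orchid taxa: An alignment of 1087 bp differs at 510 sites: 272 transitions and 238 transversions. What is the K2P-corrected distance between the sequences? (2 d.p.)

P = 272/1087 ≈ 0.25023 and Q = 238/1087 ≈ 0.218951.
Under the Kimura two-parameter model, d = −½ ln(1 − 2P − Q) − ¼ ln(1 − 2Q).
1 − 2P − Q = 0.280589, giving −½ ln(0.280589) = 0.635432.
1 − 2Q = 0.562098, giving −¼ ln(0.562098) = 0.144020.
d = 0.635432 + 0.144020 = 0.779452.

0.78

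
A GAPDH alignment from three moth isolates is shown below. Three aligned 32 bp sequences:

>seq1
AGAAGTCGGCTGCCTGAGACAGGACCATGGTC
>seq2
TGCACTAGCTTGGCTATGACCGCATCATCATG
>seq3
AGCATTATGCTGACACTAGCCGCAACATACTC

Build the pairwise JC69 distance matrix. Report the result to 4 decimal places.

d(seq1,seq2) = 0.7356, d(seq1,seq3) = 0.7356, d(seq2,seq3) = 0.6566

seq1–seq2: 15/32 sites differ → p = 0.46875, d = −0.75 ln(1 − 0.625) = 0.735622 ≈ 0.7356.
seq1–seq3: 15/32 sites differ → p = 0.46875, d = −0.75 ln(1 − 0.625) = 0.735622 ≈ 0.7356.
seq2–seq3: 14/32 sites differ → p = 0.4375, d = −0.75 ln(1 − 0.583333) = 0.656601 ≈ 0.6566.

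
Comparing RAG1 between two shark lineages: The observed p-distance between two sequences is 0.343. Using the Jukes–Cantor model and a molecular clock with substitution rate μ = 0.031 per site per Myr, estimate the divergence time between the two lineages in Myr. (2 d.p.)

7.39

d = −(3/4) ln(1 − 4p/3) = −0.75 ln(1 − 0.457333) = −0.75 ln(0.542667)
  = −0.75 × (-0.611259) = 0.458444 substitutions/site.
Under a molecular clock d = 2μt, so t = d/(2μ) = 0.458444 / (2 × 0.031) = 7.39 Myr.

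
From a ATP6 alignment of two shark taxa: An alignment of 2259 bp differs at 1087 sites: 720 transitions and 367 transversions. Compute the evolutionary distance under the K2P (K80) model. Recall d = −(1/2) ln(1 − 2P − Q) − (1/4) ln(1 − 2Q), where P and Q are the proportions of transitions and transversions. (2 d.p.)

0.90

P = 720/2259 ≈ 0.318725 and Q = 367/2259 ≈ 0.162461.
Under the Kimura two-parameter model, d = −½ ln(1 − 2P − Q) − ¼ ln(1 − 2Q).
1 − 2P − Q = 0.200089, giving −½ ln(0.200089) = 0.804497.
1 − 2Q = 0.675078, giving −¼ ln(0.675078) = 0.098232.
d = 0.804497 + 0.098232 = 0.902729.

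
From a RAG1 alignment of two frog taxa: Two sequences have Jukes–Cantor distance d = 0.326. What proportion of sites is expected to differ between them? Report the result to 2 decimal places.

0.26

p = (3/4)(1 − e^(−4d/3)) = 0.75 × (1 − e^(-0.434667)) = 0.75 × (1 − 0.647480) = 0.264390.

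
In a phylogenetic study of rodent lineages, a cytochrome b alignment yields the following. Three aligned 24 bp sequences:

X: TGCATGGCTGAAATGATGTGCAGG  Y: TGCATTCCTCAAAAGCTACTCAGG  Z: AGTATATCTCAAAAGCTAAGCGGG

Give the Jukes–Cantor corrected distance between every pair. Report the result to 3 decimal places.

d(X,Y) = 0.441, d(X,Z) = 0.608, d(Y,Z) = 0.369

X–Y: 8/24 sites differ → p ≈ 0.333333, d = −0.75 ln(1 − 0.444444) = 0.440839 ≈ 0.441.
X–Z: 10/24 sites differ → p ≈ 0.416667, d = −0.75 ln(1 − 0.555556) = 0.608198 ≈ 0.608.
Y–Z: 7/24 sites differ → p ≈ 0.291667, d = −0.75 ln(1 − 0.388889) = 0.369358 ≈ 0.369.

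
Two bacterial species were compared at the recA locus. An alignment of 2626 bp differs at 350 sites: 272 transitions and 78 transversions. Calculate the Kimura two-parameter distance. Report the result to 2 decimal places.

P = 272/2626 ≈ 0.10358 and Q = 78/2626 ≈ 0.029703.
Under the Kimura two-parameter model, d = −½ ln(1 − 2P − Q) − ¼ ln(1 − 2Q).
1 − 2P − Q = 0.763137, giving −½ ln(0.763137) = 0.135159.
1 − 2Q = 0.940594, giving −¼ ln(0.940594) = 0.015311.
d = 0.135159 + 0.015311 = 0.150470.

0.15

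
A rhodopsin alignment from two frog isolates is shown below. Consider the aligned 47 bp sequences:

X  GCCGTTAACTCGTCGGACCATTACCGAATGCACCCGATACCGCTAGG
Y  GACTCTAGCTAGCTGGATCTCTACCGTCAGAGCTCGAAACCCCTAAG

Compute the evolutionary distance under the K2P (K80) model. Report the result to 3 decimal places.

Of 47 sites, 9 differences are transitions and 10 are transversions, so P = 9/47 ≈ 0.191489 and Q = 10/47 ≈ 0.212766.
Under the Kimura two-parameter model, d = −½ ln(1 − 2P − Q) − ¼ ln(1 − 2Q).
1 − 2P − Q = 0.404256, giving −½ ln(0.404256) = 0.452853.
1 − 2Q = 0.574468, giving −¼ ln(0.574468) = 0.138578.
d = 0.452853 + 0.138578 = 0.591431.

0.591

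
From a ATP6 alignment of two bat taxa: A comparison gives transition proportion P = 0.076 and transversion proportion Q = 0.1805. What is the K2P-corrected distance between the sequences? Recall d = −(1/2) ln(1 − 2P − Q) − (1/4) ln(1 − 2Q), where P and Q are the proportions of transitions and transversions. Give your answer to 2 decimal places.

0.31

Under the Kimura two-parameter model, d = −½ ln(1 − 2P − Q) − ¼ ln(1 − 2Q).
1 − 2P − Q = 0.6675, giving −½ ln(0.6675) = 0.202108.
1 − 2Q = 0.639, giving −¼ ln(0.639) = 0.111963.
d = 0.202108 + 0.111963 = 0.314071.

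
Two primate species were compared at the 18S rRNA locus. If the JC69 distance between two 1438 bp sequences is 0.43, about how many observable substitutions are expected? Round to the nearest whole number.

471

Invert JC69: p = (3/4)(1 − e^(−4d/3)) = 0.75 × (1 − e^(-0.573333)) = 0.75 × (1 − 0.563644) = 0.327267.
Expected differing sites = pL ≈ 0.327267 × 1438 = 470.609946 ≈ 471.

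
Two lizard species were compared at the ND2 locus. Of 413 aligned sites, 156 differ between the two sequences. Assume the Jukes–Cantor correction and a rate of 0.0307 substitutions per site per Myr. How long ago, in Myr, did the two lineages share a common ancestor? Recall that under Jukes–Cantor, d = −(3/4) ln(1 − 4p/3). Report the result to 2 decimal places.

8.56

p = 156/413 ≈ 0.377724.
d = −(3/4) ln(1 − 4p/3) = −0.75 ln(1 − 0.503632) = −0.75 ln(0.496368)
  = −0.75 × (-0.700438) = 0.525329 substitutions/site.
Under a molecular clock d = 2μt, so t = d/(2μ) = 0.525329 / (2 × 0.0307) = 8.56 Myr.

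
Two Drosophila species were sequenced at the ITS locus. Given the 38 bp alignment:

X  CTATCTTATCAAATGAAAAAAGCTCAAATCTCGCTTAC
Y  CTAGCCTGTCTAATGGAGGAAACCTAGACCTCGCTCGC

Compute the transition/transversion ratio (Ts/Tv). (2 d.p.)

Transitions are A↔G and C↔T; transversions are all other mismatches.
Transitions: 12. Transversions: 2.
R = 12/2 = 6.00.

6.00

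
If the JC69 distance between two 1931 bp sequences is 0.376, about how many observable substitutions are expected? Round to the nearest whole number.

571

Invert JC69: p = (3/4)(1 − e^(−4d/3)) = 0.75 × (1 − e^(-0.501333)) = 0.75 × (1 − 0.605723) = 0.295708.
Expected differing sites = pL ≈ 0.295708 × 1931 = 571.012148 ≈ 571.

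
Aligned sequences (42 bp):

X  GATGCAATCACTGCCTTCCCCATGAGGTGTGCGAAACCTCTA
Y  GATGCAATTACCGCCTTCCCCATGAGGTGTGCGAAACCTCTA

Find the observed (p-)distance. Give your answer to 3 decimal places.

0.048

The sequences differ at 2 of 42 positions (sites 9, 12).
p = 2/42 = 0.047619… ≈ 0.048 (to 3 d.p.).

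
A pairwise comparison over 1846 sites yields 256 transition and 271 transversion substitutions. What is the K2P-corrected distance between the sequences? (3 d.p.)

P = 256/1846 ≈ 0.138678 and Q = 271/1846 ≈ 0.146804.
Under the Kimura two-parameter model, d = −½ ln(1 − 2P − Q) − ¼ ln(1 − 2Q).
1 − 2P − Q = 0.57584, giving −½ ln(0.57584) = 0.275963.
1 − 2Q = 0.706392, giving −¼ ln(0.706392) = 0.086896.
d = 0.275963 + 0.086896 = 0.362859.

0.363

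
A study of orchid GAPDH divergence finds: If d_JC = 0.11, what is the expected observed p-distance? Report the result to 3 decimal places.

0.102

p = (3/4)(1 − e^(−4d/3)) = 0.75 × (1 − e^(-0.146667)) = 0.75 × (1 − 0.863582) = 0.102314.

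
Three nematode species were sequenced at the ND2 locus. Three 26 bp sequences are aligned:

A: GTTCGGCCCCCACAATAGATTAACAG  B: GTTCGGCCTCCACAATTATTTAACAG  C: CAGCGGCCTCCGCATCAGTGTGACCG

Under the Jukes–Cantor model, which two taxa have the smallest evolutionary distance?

A–B: 4/26 differ, p = 0.154, d = 0.172.
A–C: 11/26 differ, p = 0.423, d = 0.623.
B–C: 11/26 differ, p = 0.423, d = 0.623.
The smallest distance is between A and B.

A and B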